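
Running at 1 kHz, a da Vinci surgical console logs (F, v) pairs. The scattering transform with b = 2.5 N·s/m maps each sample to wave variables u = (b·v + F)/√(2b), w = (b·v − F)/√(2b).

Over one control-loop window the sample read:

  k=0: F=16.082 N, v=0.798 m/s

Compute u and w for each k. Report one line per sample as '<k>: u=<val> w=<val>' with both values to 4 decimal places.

0: u=8.0843 w=-6.2999

k=0: b·v=2.5×0.798=1.9950; √(2b)=2.2361; u=(1.9950+16.082)/2.2361=8.0843, w=(1.9950−16.082)/2.2361=-6.2999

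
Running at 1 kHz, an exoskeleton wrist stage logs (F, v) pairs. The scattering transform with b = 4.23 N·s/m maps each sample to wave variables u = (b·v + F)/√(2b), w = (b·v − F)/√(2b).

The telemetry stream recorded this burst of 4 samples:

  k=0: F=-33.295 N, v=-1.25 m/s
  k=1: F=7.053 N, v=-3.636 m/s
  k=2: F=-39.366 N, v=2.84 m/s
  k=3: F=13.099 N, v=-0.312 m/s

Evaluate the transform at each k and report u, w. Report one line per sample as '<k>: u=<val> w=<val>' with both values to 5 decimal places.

k=0: b·v=4.23×(-1.25)=-5.28750; √(2b)=2.90861; u=(-5.28750+(-33.295))/2.90861=-13.26494, w=(-5.28750−(-33.295))/2.90861=9.62918
k=1: b·v=4.23×(-3.636)=-15.38028; √(2b)=2.90861; u=(-15.38028+7.053)/2.90861=-2.86298, w=(-15.38028−7.053)/2.90861=-7.71272
k=2: b·v=4.23×2.84=12.01320; √(2b)=2.90861; u=(12.01320+(-39.366))/2.90861=-9.40409, w=(12.01320−(-39.366))/2.90861=17.66453
k=3: b·v=4.23×(-0.312)=-1.31976; √(2b)=2.90861; u=(-1.31976+13.099)/2.90861=4.04979, w=(-1.31976−13.099)/2.90861=-4.95727

0: u=-13.26494 w=9.62918
1: u=-2.86298 w=-7.71272
2: u=-9.40409 w=17.66453
3: u=4.04979 w=-4.95727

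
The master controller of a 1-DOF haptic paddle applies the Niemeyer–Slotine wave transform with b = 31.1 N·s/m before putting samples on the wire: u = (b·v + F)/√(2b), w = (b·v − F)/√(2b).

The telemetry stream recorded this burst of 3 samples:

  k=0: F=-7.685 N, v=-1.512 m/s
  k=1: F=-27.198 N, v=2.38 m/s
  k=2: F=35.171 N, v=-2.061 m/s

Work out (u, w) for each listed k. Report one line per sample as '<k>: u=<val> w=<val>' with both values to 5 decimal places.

k=0: b·v=31.1×(-1.512)=-47.02320; √(2b)=7.88670; u=(-47.02320+(-7.685))/7.88670=-6.93677, w=(-47.02320−(-7.685))/7.88670=-4.98792
k=1: b·v=31.1×2.38=74.01800; √(2b)=7.88670; u=(74.01800+(-27.198))/7.88670=5.93658, w=(74.01800−(-27.198))/7.88670=12.83376
k=2: b·v=31.1×(-2.061)=-64.09710; √(2b)=7.88670; u=(-64.09710+35.171)/7.88670=-3.66771, w=(-64.09710−35.171)/7.88670=-12.58678

0: u=-6.93677 w=-4.98792
1: u=5.93658 w=12.83376
2: u=-3.66771 w=-12.58678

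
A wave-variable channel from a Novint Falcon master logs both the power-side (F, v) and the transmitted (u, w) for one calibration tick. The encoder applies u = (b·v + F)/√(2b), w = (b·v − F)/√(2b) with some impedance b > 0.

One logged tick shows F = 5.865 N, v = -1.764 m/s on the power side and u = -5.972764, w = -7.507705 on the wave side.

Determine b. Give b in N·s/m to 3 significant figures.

b = 29.2 N·s/m

u + w = -13.480469;  u + w = √(2b)·v, so √(2b) = -13.480469/(-1.764) = 7.641989.
b = (√(2b))²/2 = 58.399999/2 = 29.200000.
(Check via u − w = 2F/√(2b): u − w = 1.534941, 2F/√(2b) = 1.534941.)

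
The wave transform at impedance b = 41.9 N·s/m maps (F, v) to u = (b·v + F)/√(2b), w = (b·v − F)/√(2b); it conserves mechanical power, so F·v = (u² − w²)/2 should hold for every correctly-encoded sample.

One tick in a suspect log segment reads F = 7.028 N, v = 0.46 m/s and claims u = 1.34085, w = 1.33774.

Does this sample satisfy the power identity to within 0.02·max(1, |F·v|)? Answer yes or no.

no

F·v = 7.028×0.46 = 3.2329 W.
(u² − w²)/2 = (1.7979 − 1.7895)/2 = 0.0042 W.
|Δ| = 3.2287;  2% of max(1, |F·v|) = 0.0647.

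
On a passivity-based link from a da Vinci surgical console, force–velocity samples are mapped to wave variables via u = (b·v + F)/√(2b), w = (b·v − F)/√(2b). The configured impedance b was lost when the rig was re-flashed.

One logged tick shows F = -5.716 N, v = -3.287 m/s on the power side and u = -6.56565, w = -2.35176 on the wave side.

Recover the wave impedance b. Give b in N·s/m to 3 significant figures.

u + w = -8.9174;  u + w = √(2b)·v, so √(2b) = -8.9174/(-3.287) = 2.7129.
b = (√(2b))²/2 = 7.3600/2 = 3.6800.
(Check via u − w = 2F/√(2b): u − w = -4.2139, 2F/√(2b) = -4.2139.)

b = 3.68 N·s/m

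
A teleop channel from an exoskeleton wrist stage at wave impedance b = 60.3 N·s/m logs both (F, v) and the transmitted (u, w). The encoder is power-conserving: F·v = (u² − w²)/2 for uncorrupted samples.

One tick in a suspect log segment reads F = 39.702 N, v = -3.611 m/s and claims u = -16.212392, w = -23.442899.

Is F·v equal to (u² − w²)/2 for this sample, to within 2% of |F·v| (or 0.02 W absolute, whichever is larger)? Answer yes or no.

F·v = 39.702×(-3.611) = -143.363922 W.
(u² − w²)/2 = (262.841654 − 549.569514)/2 = -143.363930 W.
|Δ| = 0.000008;  2% of max(1, |F·v|) = 2.867278.

yes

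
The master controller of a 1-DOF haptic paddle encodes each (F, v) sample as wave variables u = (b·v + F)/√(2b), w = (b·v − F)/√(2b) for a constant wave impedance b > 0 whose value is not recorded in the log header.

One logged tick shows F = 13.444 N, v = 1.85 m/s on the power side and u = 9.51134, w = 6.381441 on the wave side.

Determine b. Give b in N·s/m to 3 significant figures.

b = 36.9 N·s/m

u + w = 15.892781;  u + w = √(2b)·v, so √(2b) = 15.892781/1.85 = 8.590692.
b = (√(2b))²/2 = 73.799996/2 = 36.899998.
(Check via u − w = 2F/√(2b): u − w = 3.129899, 2F/√(2b) = 3.129899.)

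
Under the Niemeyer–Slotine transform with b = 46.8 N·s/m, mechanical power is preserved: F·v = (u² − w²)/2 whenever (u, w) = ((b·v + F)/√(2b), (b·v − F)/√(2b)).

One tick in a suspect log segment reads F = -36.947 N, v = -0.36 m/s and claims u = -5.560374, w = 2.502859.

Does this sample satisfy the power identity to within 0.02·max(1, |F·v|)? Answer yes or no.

no

F·v = (-36.947)×(-0.36) = 13.300920 W.
(u² − w²)/2 = (30.917759 − 6.264303)/2 = 12.326728 W.
|Δ| = 0.974192;  2% of max(1, |F·v|) = 0.266018.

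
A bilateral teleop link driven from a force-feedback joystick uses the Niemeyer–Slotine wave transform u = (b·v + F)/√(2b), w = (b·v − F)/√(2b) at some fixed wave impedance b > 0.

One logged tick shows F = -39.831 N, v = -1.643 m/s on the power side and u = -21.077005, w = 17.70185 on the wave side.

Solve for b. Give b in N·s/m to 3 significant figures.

u + w = -3.375155;  u + w = √(2b)·v, so √(2b) = -3.375155/(-1.643) = 2.054264.
b = (√(2b))²/2 = 4.219999/2 = 2.109999.
(Check via u − w = 2F/√(2b): u − w = -38.778855, 2F/√(2b) = -38.778861.)

b = 2.11 N·s/m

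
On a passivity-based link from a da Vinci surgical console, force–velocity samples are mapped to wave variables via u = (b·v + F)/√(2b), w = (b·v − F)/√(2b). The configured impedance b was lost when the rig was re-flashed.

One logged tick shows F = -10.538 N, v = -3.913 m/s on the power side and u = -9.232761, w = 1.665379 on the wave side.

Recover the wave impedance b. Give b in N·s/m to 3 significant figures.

b = 1.87 N·s/m

u + w = -7.567382;  u + w = √(2b)·v, so √(2b) = -7.567382/(-3.913) = 1.933908.
b = (√(2b))²/2 = 3.740000/2 = 1.870000.
(Check via u − w = 2F/√(2b): u − w = -10.898140, 2F/√(2b) = -10.898140.)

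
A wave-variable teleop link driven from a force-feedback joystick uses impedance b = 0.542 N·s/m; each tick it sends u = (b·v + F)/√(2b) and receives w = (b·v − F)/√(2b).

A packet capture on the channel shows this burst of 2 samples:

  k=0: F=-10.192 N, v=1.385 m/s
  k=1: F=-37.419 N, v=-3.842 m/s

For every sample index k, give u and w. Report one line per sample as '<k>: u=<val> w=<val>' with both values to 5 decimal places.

k=0: b·v=0.542×1.385=0.75067; √(2b)=1.04115; u=(0.75067+(-10.192))/1.04115=-9.06815, w=(0.75067−(-10.192))/1.04115=10.51014
k=1: b·v=0.542×(-3.842)=-2.08236; √(2b)=1.04115; u=(-2.08236+(-37.419))/1.04115=-37.94001, w=(-2.08236−(-37.419))/1.04115=33.93990

0: u=-9.06815 w=10.51014
1: u=-37.94001 w=33.93990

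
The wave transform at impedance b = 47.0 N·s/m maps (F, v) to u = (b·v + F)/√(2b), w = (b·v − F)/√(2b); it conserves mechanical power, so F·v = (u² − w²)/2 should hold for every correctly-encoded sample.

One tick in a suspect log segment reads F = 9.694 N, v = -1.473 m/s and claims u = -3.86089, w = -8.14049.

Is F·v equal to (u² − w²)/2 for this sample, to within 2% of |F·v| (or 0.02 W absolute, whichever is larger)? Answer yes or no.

F·v = 9.694×(-1.473) = -14.27926 W.
(u² − w²)/2 = (14.90647 − 66.26758)/2 = -25.68055 W.
|Δ| = 11.40129;  2% of max(1, |F·v|) = 0.28559.

no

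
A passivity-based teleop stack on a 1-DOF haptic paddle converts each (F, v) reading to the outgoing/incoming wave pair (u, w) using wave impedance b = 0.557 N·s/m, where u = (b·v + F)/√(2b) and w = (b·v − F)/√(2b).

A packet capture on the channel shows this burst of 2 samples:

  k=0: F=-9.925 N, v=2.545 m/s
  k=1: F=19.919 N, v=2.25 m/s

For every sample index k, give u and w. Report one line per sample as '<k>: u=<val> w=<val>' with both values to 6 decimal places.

k=0: b·v=0.557×2.545=1.417565; √(2b)=1.055462; u=(1.417565+(-9.925))/1.055462=-8.060390, w=(1.417565−(-9.925))/1.055462=10.746541
k=1: b·v=0.557×2.25=1.253250; √(2b)=1.055462; u=(1.253250+19.919)/1.055462=20.059699, w=(1.253250−19.919)/1.055462=-17.684910

0: u=-8.060390 w=10.746541
1: u=20.059699 w=-17.684910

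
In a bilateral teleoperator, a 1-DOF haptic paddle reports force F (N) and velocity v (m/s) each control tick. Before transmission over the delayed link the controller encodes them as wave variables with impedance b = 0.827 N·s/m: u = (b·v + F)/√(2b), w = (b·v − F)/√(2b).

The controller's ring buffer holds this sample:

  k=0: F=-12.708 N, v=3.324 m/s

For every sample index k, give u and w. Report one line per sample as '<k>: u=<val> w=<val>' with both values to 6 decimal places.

k=0: b·v=0.827×3.324=2.748948; √(2b)=1.286079; u=(2.748948+(-12.708))/1.286079=-7.743731, w=(2.748948−(-12.708))/1.286079=12.018658

0: u=-7.743731 w=12.018658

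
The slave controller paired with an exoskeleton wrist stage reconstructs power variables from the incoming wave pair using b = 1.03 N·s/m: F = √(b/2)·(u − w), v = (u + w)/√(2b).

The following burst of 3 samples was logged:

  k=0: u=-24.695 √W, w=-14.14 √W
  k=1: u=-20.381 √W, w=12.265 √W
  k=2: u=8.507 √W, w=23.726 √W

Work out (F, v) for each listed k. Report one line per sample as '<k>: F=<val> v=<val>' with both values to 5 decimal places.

0: F=-7.57464 v=-27.05763
1: F=-23.42791 v=-5.65469
2: F=-10.92169 v=22.45780

k=0: u−w=-10.55500, u+w=-38.83500; √(b/2)=0.71764, √(2b)=1.43527; F=0.71764×(-10.555)=-7.57464, v=-38.83500/1.43527=-27.05763
k=1: u−w=-32.64600, u+w=-8.11600; √(b/2)=0.71764, √(2b)=1.43527; F=0.71764×(-32.646)=-23.42791, v=-8.11600/1.43527=-5.65469
k=2: u−w=-15.21900, u+w=32.23300; √(b/2)=0.71764, √(2b)=1.43527; F=0.71764×(-15.219)=-10.92169, v=32.23300/1.43527=22.45780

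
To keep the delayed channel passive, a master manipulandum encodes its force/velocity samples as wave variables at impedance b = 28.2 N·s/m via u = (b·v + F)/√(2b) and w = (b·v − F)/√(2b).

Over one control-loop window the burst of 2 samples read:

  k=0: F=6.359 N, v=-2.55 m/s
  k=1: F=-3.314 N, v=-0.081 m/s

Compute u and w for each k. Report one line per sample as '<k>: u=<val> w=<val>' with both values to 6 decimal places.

0: u=-8.728503 w=-10.421980
1: u=-0.745433 w=0.137124

k=0: b·v=28.2×(-2.55)=-71.910000; √(2b)=7.509993; u=(-71.910000+6.359)/7.509993=-8.728503, w=(-71.910000−6.359)/7.509993=-10.421980
k=1: b·v=28.2×(-0.081)=-2.284200; √(2b)=7.509993; u=(-2.284200+(-3.314))/7.509993=-0.745433, w=(-2.284200−(-3.314))/7.509993=0.137124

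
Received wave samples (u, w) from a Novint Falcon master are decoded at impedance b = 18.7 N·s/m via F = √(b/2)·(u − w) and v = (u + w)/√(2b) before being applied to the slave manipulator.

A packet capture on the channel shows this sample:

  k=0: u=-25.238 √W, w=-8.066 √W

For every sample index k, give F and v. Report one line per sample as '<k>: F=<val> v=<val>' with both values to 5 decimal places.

0: F=-52.50815 v=-5.44579

k=0: u−w=-17.17200, u+w=-33.30400; √(b/2)=3.05778, √(2b)=6.11555; F=3.05778×(-17.172)=-52.50815, v=-33.30400/6.11555=-5.44579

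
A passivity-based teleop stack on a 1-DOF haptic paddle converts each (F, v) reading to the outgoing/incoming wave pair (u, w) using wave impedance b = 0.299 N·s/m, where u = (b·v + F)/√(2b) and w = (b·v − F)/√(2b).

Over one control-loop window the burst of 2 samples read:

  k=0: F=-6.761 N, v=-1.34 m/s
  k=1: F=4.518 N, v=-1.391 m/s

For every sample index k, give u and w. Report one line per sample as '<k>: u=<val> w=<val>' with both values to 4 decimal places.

k=0: b·v=0.299×(-1.34)=-0.4007; √(2b)=0.7733; u=(-0.4007+(-6.761))/0.7733=-9.2611, w=(-0.4007−(-6.761))/0.7733=8.2249
k=1: b·v=0.299×(-1.391)=-0.4159; √(2b)=0.7733; u=(-0.4159+4.518)/0.7733=5.3046, w=(-0.4159−4.518)/0.7733=-6.3803

0: u=-9.2611 w=8.2249
1: u=5.3046 w=-6.3803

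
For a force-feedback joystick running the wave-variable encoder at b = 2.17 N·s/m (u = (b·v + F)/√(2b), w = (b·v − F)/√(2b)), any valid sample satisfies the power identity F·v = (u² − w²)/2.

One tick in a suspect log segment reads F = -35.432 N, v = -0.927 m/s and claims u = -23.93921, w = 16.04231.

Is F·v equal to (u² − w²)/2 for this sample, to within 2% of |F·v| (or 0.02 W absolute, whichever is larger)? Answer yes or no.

no

F·v = (-35.432)×(-0.927) = 32.84546 W.
(u² − w²)/2 = (573.08578 − 257.35571)/2 = 157.86503 W.
|Δ| = 125.01957;  2% of max(1, |F·v|) = 0.65691.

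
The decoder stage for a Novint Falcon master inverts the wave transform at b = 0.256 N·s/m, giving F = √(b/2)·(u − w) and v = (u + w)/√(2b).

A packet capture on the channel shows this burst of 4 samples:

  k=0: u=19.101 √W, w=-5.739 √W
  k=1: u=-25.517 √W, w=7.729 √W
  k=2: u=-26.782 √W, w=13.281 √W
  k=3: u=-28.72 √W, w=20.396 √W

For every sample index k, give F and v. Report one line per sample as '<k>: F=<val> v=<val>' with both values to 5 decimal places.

k=0: u−w=24.84000, u+w=13.36200; √(b/2)=0.35777, √(2b)=0.71554; F=0.35777×24.84=8.88703, v=13.36200/0.71554=18.67396
k=1: u−w=-33.24600, u+w=-17.78800; √(b/2)=0.35777, √(2b)=0.71554; F=0.35777×(-33.246)=-11.89445, v=-17.78800/0.71554=-24.85949
k=2: u−w=-40.06300, u+w=-13.50100; √(b/2)=0.35777, √(2b)=0.71554; F=0.35777×(-40.063)=-14.33337, v=-13.50100/0.71554=-18.86822
k=3: u−w=-49.11600, u+w=-8.32400; √(b/2)=0.35777, √(2b)=0.71554; F=0.35777×(-49.116)=-17.57227, v=-8.32400/0.71554=-11.63314

0: F=8.88703 v=18.67396
1: F=-11.89445 v=-24.85949
2: F=-14.33337 v=-18.86822
3: F=-17.57227 v=-11.63314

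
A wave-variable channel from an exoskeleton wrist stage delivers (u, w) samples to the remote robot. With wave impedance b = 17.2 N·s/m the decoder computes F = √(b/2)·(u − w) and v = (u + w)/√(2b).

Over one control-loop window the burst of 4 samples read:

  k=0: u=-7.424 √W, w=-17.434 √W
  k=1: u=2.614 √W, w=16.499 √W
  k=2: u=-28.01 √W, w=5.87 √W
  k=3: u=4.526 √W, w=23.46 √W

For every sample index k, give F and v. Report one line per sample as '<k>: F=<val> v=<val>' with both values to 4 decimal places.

k=0: u−w=10.0100, u+w=-24.8580; √(b/2)=2.9326, √(2b)=5.8652; F=2.9326×10.01=29.3551, v=-24.8580/5.8652=-4.2383
k=1: u−w=-13.8850, u+w=19.1130; √(b/2)=2.9326, √(2b)=5.8652; F=2.9326×(-13.885)=-40.7188, v=19.1130/5.8652=3.2587
k=2: u−w=-33.8800, u+w=-22.1400; √(b/2)=2.9326, √(2b)=5.8652; F=2.9326×(-33.88)=-99.3557, v=-22.1400/5.8652=-3.7748
k=3: u−w=-18.9340, u+w=27.9860; √(b/2)=2.9326, √(2b)=5.8652; F=2.9326×(-18.934)=-55.5254, v=27.9860/5.8652=4.7716

0: F=29.3551 v=-4.2383
1: F=-40.7188 v=3.2587
2: F=-99.3557 v=-3.7748
3: F=-55.5254 v=4.7716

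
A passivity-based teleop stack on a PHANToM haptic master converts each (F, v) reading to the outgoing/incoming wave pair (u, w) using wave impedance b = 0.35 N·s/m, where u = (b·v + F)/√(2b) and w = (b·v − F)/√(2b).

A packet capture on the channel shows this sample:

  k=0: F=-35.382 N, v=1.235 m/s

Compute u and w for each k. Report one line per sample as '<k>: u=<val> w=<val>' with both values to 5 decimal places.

0: u=-41.77294 w=42.80622

k=0: b·v=0.35×1.235=0.43225; √(2b)=0.83666; u=(0.43225+(-35.382))/0.83666=-41.77294, w=(0.43225−(-35.382))/0.83666=42.80622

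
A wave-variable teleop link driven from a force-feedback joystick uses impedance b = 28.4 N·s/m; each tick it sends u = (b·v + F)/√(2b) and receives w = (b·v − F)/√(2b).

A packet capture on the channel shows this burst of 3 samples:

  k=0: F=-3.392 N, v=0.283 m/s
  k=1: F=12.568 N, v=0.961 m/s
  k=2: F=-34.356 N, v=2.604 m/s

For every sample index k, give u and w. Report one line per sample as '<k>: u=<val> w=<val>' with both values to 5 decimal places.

k=0: b·v=28.4×0.283=8.03720; √(2b)=7.53658; u=(8.03720+(-3.392))/7.53658=0.61635, w=(8.03720−(-3.392))/7.53658=1.51650
k=1: b·v=28.4×0.961=27.29240; √(2b)=7.53658; u=(27.29240+12.568)/7.53658=5.28893, w=(27.29240−12.568)/7.53658=1.95373
k=2: b·v=28.4×2.604=73.95360; √(2b)=7.53658; u=(73.95360+(-34.356))/7.53658=5.25406, w=(73.95360−(-34.356))/7.53658=14.37119

0: u=0.61635 w=1.51650
1: u=5.28893 w=1.95373
2: u=5.25406 w=14.37119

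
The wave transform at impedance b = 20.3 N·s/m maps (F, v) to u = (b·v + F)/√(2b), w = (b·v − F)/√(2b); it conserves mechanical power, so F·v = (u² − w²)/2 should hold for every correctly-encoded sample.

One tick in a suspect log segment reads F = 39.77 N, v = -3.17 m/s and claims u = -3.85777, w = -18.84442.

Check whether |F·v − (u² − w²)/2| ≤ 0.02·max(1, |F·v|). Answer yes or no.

no

F·v = 39.77×(-3.17) = -126.0709 W.
(u² − w²)/2 = (14.8824 − 355.1122)/2 = -170.1149 W.
|Δ| = 44.0440;  2% of max(1, |F·v|) = 2.5214.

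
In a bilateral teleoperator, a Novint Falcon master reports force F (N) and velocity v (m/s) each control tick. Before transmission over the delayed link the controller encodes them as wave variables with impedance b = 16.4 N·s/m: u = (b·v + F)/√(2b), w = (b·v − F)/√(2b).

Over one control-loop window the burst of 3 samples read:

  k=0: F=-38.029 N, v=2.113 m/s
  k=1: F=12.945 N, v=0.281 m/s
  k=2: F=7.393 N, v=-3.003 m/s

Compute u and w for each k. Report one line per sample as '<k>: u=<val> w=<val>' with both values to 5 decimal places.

0: u=-0.58944 w=12.69086
1: u=3.06496 w=-1.45563
2: u=-7.30841 w=-9.89016

k=0: b·v=16.4×2.113=34.65320; √(2b)=5.72713; u=(34.65320+(-38.029))/5.72713=-0.58944, w=(34.65320−(-38.029))/5.72713=12.69086
k=1: b·v=16.4×0.281=4.60840; √(2b)=5.72713; u=(4.60840+12.945)/5.72713=3.06496, w=(4.60840−12.945)/5.72713=-1.45563
k=2: b·v=16.4×(-3.003)=-49.24920; √(2b)=5.72713; u=(-49.24920+7.393)/5.72713=-7.30841, w=(-49.24920−7.393)/5.72713=-9.89016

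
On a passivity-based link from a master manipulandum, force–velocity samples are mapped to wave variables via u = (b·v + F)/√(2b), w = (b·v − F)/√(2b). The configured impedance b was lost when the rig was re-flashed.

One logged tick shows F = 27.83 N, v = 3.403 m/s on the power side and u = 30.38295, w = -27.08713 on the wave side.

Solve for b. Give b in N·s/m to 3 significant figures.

u + w = 3.2958;  u + w = √(2b)·v, so √(2b) = 3.2958/3.403 = 0.9685.
b = (√(2b))²/2 = 0.9380/2 = 0.4690.
(Check via u − w = 2F/√(2b): u − w = 57.4701, 2F/√(2b) = 57.4701.)

b = 0.469 N·s/m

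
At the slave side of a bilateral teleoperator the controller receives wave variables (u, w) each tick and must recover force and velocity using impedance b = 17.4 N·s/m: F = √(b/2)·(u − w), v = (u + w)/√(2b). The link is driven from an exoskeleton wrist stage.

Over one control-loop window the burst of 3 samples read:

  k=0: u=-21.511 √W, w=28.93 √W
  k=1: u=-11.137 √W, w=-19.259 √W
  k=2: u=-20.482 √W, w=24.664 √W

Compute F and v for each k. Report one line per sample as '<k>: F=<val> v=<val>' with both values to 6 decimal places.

k=0: u−w=-50.441000, u+w=7.419000; √(b/2)=2.949576, √(2b)=5.899152; F=2.949576×(-50.441)=-148.779575, v=7.419000/5.899152=1.257638
k=1: u−w=8.122000, u+w=-30.396000; √(b/2)=2.949576, √(2b)=5.899152; F=2.949576×8.122=23.956458, v=-30.396000/5.899152=-5.152605
k=2: u−w=-45.146000, u+w=4.182000; √(b/2)=2.949576, √(2b)=5.899152; F=2.949576×(-45.146)=-133.161569, v=4.182000/5.899152=0.708915

0: F=-148.779575 v=1.257638
1: F=23.956458 v=-5.152605
2: F=-133.161569 v=0.708915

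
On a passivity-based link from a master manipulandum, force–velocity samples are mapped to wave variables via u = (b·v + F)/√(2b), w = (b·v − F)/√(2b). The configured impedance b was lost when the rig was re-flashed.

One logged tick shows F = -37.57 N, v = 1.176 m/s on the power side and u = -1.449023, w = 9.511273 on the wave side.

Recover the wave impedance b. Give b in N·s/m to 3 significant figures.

b = 23.5 N·s/m

u + w = 8.062250;  u + w = √(2b)·v, so √(2b) = 8.062250/1.176 = 6.855655.
b = (√(2b))²/2 = 47.000002/2 = 23.500001.
(Check via u − w = 2F/√(2b): u − w = -10.960296, 2F/√(2b) = -10.960295.)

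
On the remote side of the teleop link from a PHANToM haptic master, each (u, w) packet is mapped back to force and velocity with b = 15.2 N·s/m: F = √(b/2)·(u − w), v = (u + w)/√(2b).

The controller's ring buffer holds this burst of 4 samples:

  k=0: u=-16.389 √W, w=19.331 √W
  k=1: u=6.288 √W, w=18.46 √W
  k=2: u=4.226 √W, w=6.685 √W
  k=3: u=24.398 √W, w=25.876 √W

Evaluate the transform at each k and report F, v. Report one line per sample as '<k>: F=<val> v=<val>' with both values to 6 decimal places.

k=0: u−w=-35.720000, u+w=2.942000; √(b/2)=2.756810, √(2b)=5.513620; F=2.756810×(-35.72)=-98.473244, v=2.942000/5.513620=0.533588
k=1: u−w=-12.172000, u+w=24.748000; √(b/2)=2.756810, √(2b)=5.513620; F=2.756810×(-12.172)=-33.555888, v=24.748000/5.513620=4.488522
k=2: u−w=-2.459000, u+w=10.911000; √(b/2)=2.756810, √(2b)=5.513620; F=2.756810×(-2.459)=-6.778995, v=10.911000/5.513620=1.978918
k=3: u−w=-1.478000, u+w=50.274000; √(b/2)=2.756810, √(2b)=5.513620; F=2.756810×(-1.478)=-4.074565, v=50.274000/5.513620=9.118148

0: F=-98.473244 v=0.533588
1: F=-33.555888 v=4.488522
2: F=-6.778995 v=1.978918
3: F=-4.074565 v=9.118148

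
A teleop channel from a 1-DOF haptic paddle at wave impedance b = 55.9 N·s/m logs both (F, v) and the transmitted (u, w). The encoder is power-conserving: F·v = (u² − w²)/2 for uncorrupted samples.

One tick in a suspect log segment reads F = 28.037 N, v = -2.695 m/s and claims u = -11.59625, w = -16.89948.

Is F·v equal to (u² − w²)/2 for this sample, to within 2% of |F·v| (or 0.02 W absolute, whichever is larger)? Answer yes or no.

F·v = 28.037×(-2.695) = -75.5597 W.
(u² − w²)/2 = (134.4730 − 285.5924)/2 = -75.5597 W.
|Δ| = 0.0000;  2% of max(1, |F·v|) = 1.5112.

yes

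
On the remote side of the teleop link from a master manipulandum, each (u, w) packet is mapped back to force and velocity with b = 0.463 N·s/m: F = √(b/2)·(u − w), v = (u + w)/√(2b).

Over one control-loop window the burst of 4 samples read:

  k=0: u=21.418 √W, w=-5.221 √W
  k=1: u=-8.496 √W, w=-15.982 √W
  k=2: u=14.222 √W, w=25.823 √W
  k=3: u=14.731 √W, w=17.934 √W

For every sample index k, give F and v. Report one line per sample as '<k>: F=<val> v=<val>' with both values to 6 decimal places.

0: F=12.817208 v=16.831743
1: F=3.601847 v=-25.437266
2: F=-5.581757 v=41.614320
3: F=-1.541106 v=33.945106

k=0: u−w=26.639000, u+w=16.197000; √(b/2)=0.481144, √(2b)=0.962289; F=0.481144×26.639=12.817208, v=16.197000/0.962289=16.831743
k=1: u−w=7.486000, u+w=-24.478000; √(b/2)=0.481144, √(2b)=0.962289; F=0.481144×7.486=3.601847, v=-24.478000/0.962289=-25.437266
k=2: u−w=-11.601000, u+w=40.045000; √(b/2)=0.481144, √(2b)=0.962289; F=0.481144×(-11.601)=-5.581757, v=40.045000/0.962289=41.614320
k=3: u−w=-3.203000, u+w=32.665000; √(b/2)=0.481144, √(2b)=0.962289; F=0.481144×(-3.203)=-1.541106, v=32.665000/0.962289=33.945106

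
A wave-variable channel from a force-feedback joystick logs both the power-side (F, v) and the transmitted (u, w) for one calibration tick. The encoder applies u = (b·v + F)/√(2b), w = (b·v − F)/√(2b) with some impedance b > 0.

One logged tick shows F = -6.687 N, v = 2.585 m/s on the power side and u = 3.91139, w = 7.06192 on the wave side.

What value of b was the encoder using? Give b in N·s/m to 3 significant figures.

u + w = 10.97331;  u + w = √(2b)·v, so √(2b) = 10.97331/2.585 = 4.24499.
b = (√(2b))²/2 = 18.01998/2 = 9.00999.
(Check via u − w = 2F/√(2b): u − w = -3.15053, 2F/√(2b) = -3.15053.)

b = 9.01 N·s/m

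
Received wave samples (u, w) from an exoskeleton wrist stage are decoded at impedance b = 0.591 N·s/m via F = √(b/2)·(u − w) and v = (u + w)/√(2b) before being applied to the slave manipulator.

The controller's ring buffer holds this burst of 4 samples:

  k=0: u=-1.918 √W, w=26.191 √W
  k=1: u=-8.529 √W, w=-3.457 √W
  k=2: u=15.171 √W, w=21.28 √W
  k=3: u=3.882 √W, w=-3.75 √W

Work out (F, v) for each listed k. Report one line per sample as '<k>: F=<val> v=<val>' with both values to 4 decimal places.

0: F=-15.2800 v=22.3262
1: F=-2.7571 v=-11.0247
2: F=-3.3208 v=33.5275
3: F=4.1487 v=0.1214

k=0: u−w=-28.1090, u+w=24.2730; √(b/2)=0.5436, √(2b)=1.0872; F=0.5436×(-28.109)=-15.2800, v=24.2730/1.0872=22.3262
k=1: u−w=-5.0720, u+w=-11.9860; √(b/2)=0.5436, √(2b)=1.0872; F=0.5436×(-5.072)=-2.7571, v=-11.9860/1.0872=-11.0247
k=2: u−w=-6.1090, u+w=36.4510; √(b/2)=0.5436, √(2b)=1.0872; F=0.5436×(-6.109)=-3.3208, v=36.4510/1.0872=33.5275
k=3: u−w=7.6320, u+w=0.1320; √(b/2)=0.5436, √(2b)=1.0872; F=0.5436×7.632=4.1487, v=0.1320/1.0872=0.1214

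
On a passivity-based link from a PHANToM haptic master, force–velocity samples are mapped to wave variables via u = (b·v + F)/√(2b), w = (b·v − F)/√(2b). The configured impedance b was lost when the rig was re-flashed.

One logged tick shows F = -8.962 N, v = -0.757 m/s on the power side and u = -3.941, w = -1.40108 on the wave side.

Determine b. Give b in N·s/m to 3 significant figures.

b = 24.9 N·s/m

u + w = -5.3421;  u + w = √(2b)·v, so √(2b) = -5.3421/(-0.757) = 7.0569.
b = (√(2b))²/2 = 49.8000/2 = 24.9000.
(Check via u − w = 2F/√(2b): u − w = -2.5399, 2F/√(2b) = -2.5399.)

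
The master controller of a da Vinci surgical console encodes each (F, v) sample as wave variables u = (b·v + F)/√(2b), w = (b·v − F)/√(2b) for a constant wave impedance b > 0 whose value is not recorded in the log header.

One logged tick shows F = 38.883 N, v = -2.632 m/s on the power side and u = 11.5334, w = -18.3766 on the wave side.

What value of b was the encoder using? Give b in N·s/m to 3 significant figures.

b = 3.38 N·s/m

u + w = -6.8432;  u + w = √(2b)·v, so √(2b) = -6.8432/(-2.632) = 2.6000.
b = (√(2b))²/2 = 6.7600/2 = 3.3800.
(Check via u − w = 2F/√(2b): u − w = 29.9100, 2F/√(2b) = 29.9100.)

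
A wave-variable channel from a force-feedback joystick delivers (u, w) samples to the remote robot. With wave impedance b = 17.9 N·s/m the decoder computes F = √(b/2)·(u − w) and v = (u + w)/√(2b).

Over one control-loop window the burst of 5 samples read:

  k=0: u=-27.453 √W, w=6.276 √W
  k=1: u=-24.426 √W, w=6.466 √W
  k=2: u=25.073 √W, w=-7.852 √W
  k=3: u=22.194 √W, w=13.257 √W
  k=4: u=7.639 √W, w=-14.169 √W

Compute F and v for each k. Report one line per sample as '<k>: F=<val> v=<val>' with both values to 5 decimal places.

0: F=-100.90553 v=-3.53935
1: F=-92.41821 v=-3.00168
2: F=98.50024 v=2.87817
3: F=26.73642 v=5.92498
4: F=65.24201 v=-1.09137

k=0: u−w=-33.72900, u+w=-21.17700; √(b/2)=2.99166, √(2b)=5.98331; F=2.99166×(-33.729)=-100.90553, v=-21.17700/5.98331=-3.53935
k=1: u−w=-30.89200, u+w=-17.96000; √(b/2)=2.99166, √(2b)=5.98331; F=2.99166×(-30.892)=-92.41821, v=-17.96000/5.98331=-3.00168
k=2: u−w=32.92500, u+w=17.22100; √(b/2)=2.99166, √(2b)=5.98331; F=2.99166×32.925=98.50024, v=17.22100/5.98331=2.87817
k=3: u−w=8.93700, u+w=35.45100; √(b/2)=2.99166, √(2b)=5.98331; F=2.99166×8.937=26.73642, v=35.45100/5.98331=5.92498
k=4: u−w=21.80800, u+w=-6.53000; √(b/2)=2.99166, √(2b)=5.98331; F=2.99166×21.808=65.24201, v=-6.53000/5.98331=-1.09137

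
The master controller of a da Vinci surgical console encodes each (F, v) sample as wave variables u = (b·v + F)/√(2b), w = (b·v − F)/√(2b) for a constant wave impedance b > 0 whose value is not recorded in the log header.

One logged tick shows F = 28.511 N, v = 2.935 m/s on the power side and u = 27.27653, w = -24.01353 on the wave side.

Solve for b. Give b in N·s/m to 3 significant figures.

b = 0.618 N·s/m

u + w = 3.2630;  u + w = √(2b)·v, so √(2b) = 3.2630/2.935 = 1.1118.
b = (√(2b))²/2 = 1.2360/2 = 0.6180.
(Check via u − w = 2F/√(2b): u − w = 51.2901, 2F/√(2b) = 51.2901.)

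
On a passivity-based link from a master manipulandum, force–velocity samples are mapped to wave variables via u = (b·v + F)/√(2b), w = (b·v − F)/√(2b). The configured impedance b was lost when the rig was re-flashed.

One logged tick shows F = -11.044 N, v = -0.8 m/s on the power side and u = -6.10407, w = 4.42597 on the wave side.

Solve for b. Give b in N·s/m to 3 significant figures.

b = 2.2 N·s/m

u + w = -1.6781;  u + w = √(2b)·v, so √(2b) = -1.6781/(-0.8) = 2.0976.
b = (√(2b))²/2 = 4.4000/2 = 2.2000.
(Check via u − w = 2F/√(2b): u − w = -10.5300, 2F/√(2b) = -10.5300.)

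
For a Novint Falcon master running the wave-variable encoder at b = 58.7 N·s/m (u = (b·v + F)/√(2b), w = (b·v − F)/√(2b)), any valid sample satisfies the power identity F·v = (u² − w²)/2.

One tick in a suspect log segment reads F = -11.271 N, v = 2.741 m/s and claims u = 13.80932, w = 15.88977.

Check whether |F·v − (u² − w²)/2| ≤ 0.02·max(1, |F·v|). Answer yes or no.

yes

F·v = (-11.271)×2.741 = -30.89381 W.
(u² − w²)/2 = (190.69732 − 252.48479)/2 = -30.89374 W.
|Δ| = 0.00008;  2% of max(1, |F·v|) = 0.61788.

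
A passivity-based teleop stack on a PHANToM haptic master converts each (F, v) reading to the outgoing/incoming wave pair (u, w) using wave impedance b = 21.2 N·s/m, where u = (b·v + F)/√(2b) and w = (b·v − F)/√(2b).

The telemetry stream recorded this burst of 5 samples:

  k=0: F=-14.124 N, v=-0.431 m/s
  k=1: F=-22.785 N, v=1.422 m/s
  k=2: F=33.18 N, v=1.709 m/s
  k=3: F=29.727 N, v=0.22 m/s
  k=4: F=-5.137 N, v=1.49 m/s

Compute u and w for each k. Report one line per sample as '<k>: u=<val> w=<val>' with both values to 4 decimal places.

0: u=-3.5723 w=0.7658
1: u=1.1305 w=8.1289
2: u=10.6597 w=0.4685
3: u=5.2816 w=-3.8490
4: u=4.0622 w=5.6400

k=0: b·v=21.2×(-0.431)=-9.1372; √(2b)=6.5115; u=(-9.1372+(-14.124))/6.5115=-3.5723, w=(-9.1372−(-14.124))/6.5115=0.7658
k=1: b·v=21.2×1.422=30.1464; √(2b)=6.5115; u=(30.1464+(-22.785))/6.5115=1.1305, w=(30.1464−(-22.785))/6.5115=8.1289
k=2: b·v=21.2×1.709=36.2308; √(2b)=6.5115; u=(36.2308+33.18)/6.5115=10.6597, w=(36.2308−33.18)/6.5115=0.4685
k=3: b·v=21.2×0.22=4.6640; √(2b)=6.5115; u=(4.6640+29.727)/6.5115=5.2816, w=(4.6640−29.727)/6.5115=-3.8490
k=4: b·v=21.2×1.49=31.5880; √(2b)=6.5115; u=(31.5880+(-5.137))/6.5115=4.0622, w=(31.5880−(-5.137))/6.5115=5.6400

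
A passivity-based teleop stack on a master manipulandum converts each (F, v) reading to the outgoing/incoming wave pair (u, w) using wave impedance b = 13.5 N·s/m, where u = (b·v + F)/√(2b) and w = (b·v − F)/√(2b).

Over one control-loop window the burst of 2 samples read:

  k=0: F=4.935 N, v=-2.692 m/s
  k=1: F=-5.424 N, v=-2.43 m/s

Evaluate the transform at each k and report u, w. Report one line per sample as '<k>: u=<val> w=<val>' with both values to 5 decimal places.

k=0: b·v=13.5×(-2.692)=-36.34200; √(2b)=5.19615; u=(-36.34200+4.935)/5.19615=-6.04428, w=(-36.34200−4.935)/5.19615=-7.94376
k=1: b·v=13.5×(-2.43)=-32.80500; √(2b)=5.19615; u=(-32.80500+(-5.424))/5.19615=-7.35717, w=(-32.80500−(-5.424))/5.19615=-5.26948

0: u=-6.04428 w=-7.94376
1: u=-7.35717 w=-5.26948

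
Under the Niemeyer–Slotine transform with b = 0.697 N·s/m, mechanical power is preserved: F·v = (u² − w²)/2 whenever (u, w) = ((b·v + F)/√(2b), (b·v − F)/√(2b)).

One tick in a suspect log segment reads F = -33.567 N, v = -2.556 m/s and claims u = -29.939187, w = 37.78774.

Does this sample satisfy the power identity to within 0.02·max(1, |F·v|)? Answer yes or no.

no

F·v = (-33.567)×(-2.556) = 85.797252 W.
(u² − w²)/2 = (896.354918 − 1427.913294)/2 = -265.779188 W.
|Δ| = 351.576440;  2% of max(1, |F·v|) = 1.715945.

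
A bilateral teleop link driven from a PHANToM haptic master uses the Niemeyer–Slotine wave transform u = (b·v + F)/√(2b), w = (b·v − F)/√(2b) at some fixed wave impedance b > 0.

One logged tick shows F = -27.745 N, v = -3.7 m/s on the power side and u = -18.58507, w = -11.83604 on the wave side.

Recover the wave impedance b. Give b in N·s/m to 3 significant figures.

b = 33.8 N·s/m

u + w = -30.4211;  u + w = √(2b)·v, so √(2b) = -30.4211/(-3.7) = 8.2219.
b = (√(2b))²/2 = 67.6000/2 = 33.8000.
(Check via u − w = 2F/√(2b): u − w = -6.7490, 2F/√(2b) = -6.7490.)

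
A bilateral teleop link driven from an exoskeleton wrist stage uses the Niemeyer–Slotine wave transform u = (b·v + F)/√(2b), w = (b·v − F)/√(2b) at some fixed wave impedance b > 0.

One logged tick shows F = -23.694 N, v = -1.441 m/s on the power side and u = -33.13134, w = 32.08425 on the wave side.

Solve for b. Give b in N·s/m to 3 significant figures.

b = 0.264 N·s/m

u + w = -1.04709;  u + w = √(2b)·v, so √(2b) = -1.04709/(-1.441) = 0.72664.
b = (√(2b))²/2 = 0.52801/2 = 0.26400.
(Check via u − w = 2F/√(2b): u − w = -65.21559, 2F/√(2b) = -65.21513.)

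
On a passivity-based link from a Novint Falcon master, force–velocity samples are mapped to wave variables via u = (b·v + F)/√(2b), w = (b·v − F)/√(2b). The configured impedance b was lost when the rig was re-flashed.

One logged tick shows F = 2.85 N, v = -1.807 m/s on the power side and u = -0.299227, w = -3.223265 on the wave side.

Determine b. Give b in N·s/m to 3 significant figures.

b = 1.9 N·s/m

u + w = -3.522492;  u + w = √(2b)·v, so √(2b) = -3.522492/(-1.807) = 1.949359.
b = (√(2b))²/2 = 3.800001/2 = 1.900001.
(Check via u − w = 2F/√(2b): u − w = 2.924038, 2F/√(2b) = 2.924038.)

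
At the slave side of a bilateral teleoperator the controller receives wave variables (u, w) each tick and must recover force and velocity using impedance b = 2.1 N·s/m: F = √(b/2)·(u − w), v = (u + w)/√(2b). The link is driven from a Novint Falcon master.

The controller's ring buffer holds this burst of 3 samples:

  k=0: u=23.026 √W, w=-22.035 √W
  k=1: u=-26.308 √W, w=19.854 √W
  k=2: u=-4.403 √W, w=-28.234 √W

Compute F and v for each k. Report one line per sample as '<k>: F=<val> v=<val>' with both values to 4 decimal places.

0: F=46.1738 v=0.4836
1: F=-47.3020 v=-3.1492
2: F=24.4195 v=-15.9252

k=0: u−w=45.0610, u+w=0.9910; √(b/2)=1.0247, √(2b)=2.0494; F=1.0247×45.061=46.1738, v=0.9910/2.0494=0.4836
k=1: u−w=-46.1620, u+w=-6.4540; √(b/2)=1.0247, √(2b)=2.0494; F=1.0247×(-46.162)=-47.3020, v=-6.4540/2.0494=-3.1492
k=2: u−w=23.8310, u+w=-32.6370; √(b/2)=1.0247, √(2b)=2.0494; F=1.0247×23.831=24.4195, v=-32.6370/2.0494=-15.9252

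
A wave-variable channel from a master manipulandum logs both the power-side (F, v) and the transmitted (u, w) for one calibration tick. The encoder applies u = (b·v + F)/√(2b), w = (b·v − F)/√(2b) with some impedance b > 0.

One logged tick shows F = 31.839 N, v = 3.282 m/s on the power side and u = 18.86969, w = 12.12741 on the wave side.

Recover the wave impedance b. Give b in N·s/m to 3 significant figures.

u + w = 30.9971;  u + w = √(2b)·v, so √(2b) = 30.9971/3.282 = 9.4446.
b = (√(2b))²/2 = 89.2000/2 = 44.6000.
(Check via u − w = 2F/√(2b): u − w = 6.7423, 2F/√(2b) = 6.7423.)

b = 44.6 N·s/m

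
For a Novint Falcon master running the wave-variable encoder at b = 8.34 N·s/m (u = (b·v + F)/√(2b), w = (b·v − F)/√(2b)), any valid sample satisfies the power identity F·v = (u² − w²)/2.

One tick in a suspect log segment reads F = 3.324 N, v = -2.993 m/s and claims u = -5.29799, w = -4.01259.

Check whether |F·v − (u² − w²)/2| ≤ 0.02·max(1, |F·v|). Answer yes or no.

no

F·v = 3.324×(-2.993) = -9.94873 W.
(u² − w²)/2 = (28.06870 − 16.10088)/2 = 5.98391 W.
|Δ| = 15.93264;  2% of max(1, |F·v|) = 0.19897.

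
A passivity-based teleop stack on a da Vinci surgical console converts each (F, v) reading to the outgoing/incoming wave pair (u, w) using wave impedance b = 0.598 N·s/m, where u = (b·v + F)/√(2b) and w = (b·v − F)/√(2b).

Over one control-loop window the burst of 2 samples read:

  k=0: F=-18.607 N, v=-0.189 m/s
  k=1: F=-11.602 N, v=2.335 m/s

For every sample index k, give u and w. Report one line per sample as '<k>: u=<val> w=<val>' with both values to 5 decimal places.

0: u=-17.11752 w=16.91082
1: u=-9.33203 w=11.88562

k=0: b·v=0.598×(-0.189)=-0.11302; √(2b)=1.09362; u=(-0.11302+(-18.607))/1.09362=-17.11752, w=(-0.11302−(-18.607))/1.09362=16.91082
k=1: b·v=0.598×2.335=1.39633; √(2b)=1.09362; u=(1.39633+(-11.602))/1.09362=-9.33203, w=(1.39633−(-11.602))/1.09362=11.88562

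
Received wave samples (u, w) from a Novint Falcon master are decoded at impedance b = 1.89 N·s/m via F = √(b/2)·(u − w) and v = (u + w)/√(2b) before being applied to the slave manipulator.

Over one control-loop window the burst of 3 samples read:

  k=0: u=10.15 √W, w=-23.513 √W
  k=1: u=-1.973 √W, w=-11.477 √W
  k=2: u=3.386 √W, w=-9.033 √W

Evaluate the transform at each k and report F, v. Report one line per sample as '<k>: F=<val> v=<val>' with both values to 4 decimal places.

k=0: u−w=33.6630, u+w=-13.3630; √(b/2)=0.9721, √(2b)=1.9442; F=0.9721×33.663=32.7242, v=-13.3630/1.9442=-6.8732
k=1: u−w=9.5040, u+w=-13.4500; √(b/2)=0.9721, √(2b)=1.9442; F=0.9721×9.504=9.2389, v=-13.4500/1.9442=-6.9179
k=2: u−w=12.4190, u+w=-5.6470; √(b/2)=0.9721, √(2b)=1.9442; F=0.9721×12.419=12.0726, v=-5.6470/1.9442=-2.9045

0: F=32.7242 v=-6.8732
1: F=9.2389 v=-6.9179
2: F=12.0726 v=-2.9045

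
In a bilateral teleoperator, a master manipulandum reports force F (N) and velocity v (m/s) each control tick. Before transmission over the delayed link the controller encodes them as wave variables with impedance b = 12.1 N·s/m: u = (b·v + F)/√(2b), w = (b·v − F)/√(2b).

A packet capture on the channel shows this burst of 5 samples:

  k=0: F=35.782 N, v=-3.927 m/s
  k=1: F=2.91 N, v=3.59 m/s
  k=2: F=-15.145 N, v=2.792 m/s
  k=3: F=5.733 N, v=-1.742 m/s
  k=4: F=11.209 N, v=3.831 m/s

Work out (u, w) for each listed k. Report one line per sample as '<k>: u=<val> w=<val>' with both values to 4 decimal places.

0: u=-2.3854 w=-16.9329
1: u=9.4218 w=8.2387
2: u=3.7888 w=9.9461
3: u=-3.1194 w=-5.4502
4: u=11.7016 w=7.1445

k=0: b·v=12.1×(-3.927)=-47.5167; √(2b)=4.9193; u=(-47.5167+35.782)/4.9193=-2.3854, w=(-47.5167−35.782)/4.9193=-16.9329
k=1: b·v=12.1×3.59=43.4390; √(2b)=4.9193; u=(43.4390+2.91)/4.9193=9.4218, w=(43.4390−2.91)/4.9193=8.2387
k=2: b·v=12.1×2.792=33.7832; √(2b)=4.9193; u=(33.7832+(-15.145))/4.9193=3.7888, w=(33.7832−(-15.145))/4.9193=9.9461
k=3: b·v=12.1×(-1.742)=-21.0782; √(2b)=4.9193; u=(-21.0782+5.733)/4.9193=-3.1194, w=(-21.0782−5.733)/4.9193=-5.4502
k=4: b·v=12.1×3.831=46.3551; √(2b)=4.9193; u=(46.3551+11.209)/4.9193=11.7016, w=(46.3551−11.209)/4.9193=7.1445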